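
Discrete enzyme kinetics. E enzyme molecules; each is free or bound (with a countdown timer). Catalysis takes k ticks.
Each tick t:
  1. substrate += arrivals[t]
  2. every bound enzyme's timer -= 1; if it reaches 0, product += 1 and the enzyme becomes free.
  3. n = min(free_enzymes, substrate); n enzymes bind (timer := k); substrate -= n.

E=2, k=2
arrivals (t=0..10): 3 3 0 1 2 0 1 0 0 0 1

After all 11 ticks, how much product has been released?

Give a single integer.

t=0: arr=3 -> substrate=1 bound=2 product=0
t=1: arr=3 -> substrate=4 bound=2 product=0
t=2: arr=0 -> substrate=2 bound=2 product=2
t=3: arr=1 -> substrate=3 bound=2 product=2
t=4: arr=2 -> substrate=3 bound=2 product=4
t=5: arr=0 -> substrate=3 bound=2 product=4
t=6: arr=1 -> substrate=2 bound=2 product=6
t=7: arr=0 -> substrate=2 bound=2 product=6
t=8: arr=0 -> substrate=0 bound=2 product=8
t=9: arr=0 -> substrate=0 bound=2 product=8
t=10: arr=1 -> substrate=0 bound=1 product=10

Answer: 10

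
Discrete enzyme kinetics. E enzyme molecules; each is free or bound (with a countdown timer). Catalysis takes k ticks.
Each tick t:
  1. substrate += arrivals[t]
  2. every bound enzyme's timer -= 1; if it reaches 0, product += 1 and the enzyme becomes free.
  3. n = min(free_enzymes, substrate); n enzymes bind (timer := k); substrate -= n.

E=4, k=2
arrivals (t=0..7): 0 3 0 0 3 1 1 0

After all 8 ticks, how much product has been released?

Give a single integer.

Answer: 7

Derivation:
t=0: arr=0 -> substrate=0 bound=0 product=0
t=1: arr=3 -> substrate=0 bound=3 product=0
t=2: arr=0 -> substrate=0 bound=3 product=0
t=3: arr=0 -> substrate=0 bound=0 product=3
t=4: arr=3 -> substrate=0 bound=3 product=3
t=5: arr=1 -> substrate=0 bound=4 product=3
t=6: arr=1 -> substrate=0 bound=2 product=6
t=7: arr=0 -> substrate=0 bound=1 product=7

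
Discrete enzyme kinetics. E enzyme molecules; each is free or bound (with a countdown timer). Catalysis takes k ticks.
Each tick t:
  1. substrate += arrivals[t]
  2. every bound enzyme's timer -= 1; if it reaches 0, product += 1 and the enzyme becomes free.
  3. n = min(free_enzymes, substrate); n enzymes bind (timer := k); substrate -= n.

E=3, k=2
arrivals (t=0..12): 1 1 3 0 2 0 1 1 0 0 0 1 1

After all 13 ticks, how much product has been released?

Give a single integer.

t=0: arr=1 -> substrate=0 bound=1 product=0
t=1: arr=1 -> substrate=0 bound=2 product=0
t=2: arr=3 -> substrate=1 bound=3 product=1
t=3: arr=0 -> substrate=0 bound=3 product=2
t=4: arr=2 -> substrate=0 bound=3 product=4
t=5: arr=0 -> substrate=0 bound=2 product=5
t=6: arr=1 -> substrate=0 bound=1 product=7
t=7: arr=1 -> substrate=0 bound=2 product=7
t=8: arr=0 -> substrate=0 bound=1 product=8
t=9: arr=0 -> substrate=0 bound=0 product=9
t=10: arr=0 -> substrate=0 bound=0 product=9
t=11: arr=1 -> substrate=0 bound=1 product=9
t=12: arr=1 -> substrate=0 bound=2 product=9

Answer: 9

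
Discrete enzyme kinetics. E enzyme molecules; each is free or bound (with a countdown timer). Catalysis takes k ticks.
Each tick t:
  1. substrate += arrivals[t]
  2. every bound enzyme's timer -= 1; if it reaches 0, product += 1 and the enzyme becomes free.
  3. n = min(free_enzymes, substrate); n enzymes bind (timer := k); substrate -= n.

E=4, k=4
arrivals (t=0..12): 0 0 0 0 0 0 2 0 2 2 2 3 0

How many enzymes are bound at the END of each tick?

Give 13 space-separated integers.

Answer: 0 0 0 0 0 0 2 2 4 4 4 4 4

Derivation:
t=0: arr=0 -> substrate=0 bound=0 product=0
t=1: arr=0 -> substrate=0 bound=0 product=0
t=2: arr=0 -> substrate=0 bound=0 product=0
t=3: arr=0 -> substrate=0 bound=0 product=0
t=4: arr=0 -> substrate=0 bound=0 product=0
t=5: arr=0 -> substrate=0 bound=0 product=0
t=6: arr=2 -> substrate=0 bound=2 product=0
t=7: arr=0 -> substrate=0 bound=2 product=0
t=8: arr=2 -> substrate=0 bound=4 product=0
t=9: arr=2 -> substrate=2 bound=4 product=0
t=10: arr=2 -> substrate=2 bound=4 product=2
t=11: arr=3 -> substrate=5 bound=4 product=2
t=12: arr=0 -> substrate=3 bound=4 product=4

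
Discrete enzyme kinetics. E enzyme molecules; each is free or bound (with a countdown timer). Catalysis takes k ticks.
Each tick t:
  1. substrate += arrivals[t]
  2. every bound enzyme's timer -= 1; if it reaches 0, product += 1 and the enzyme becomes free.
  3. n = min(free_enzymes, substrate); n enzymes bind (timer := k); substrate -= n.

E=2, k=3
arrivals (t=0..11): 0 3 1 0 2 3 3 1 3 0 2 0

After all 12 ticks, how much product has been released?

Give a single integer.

Answer: 6

Derivation:
t=0: arr=0 -> substrate=0 bound=0 product=0
t=1: arr=3 -> substrate=1 bound=2 product=0
t=2: arr=1 -> substrate=2 bound=2 product=0
t=3: arr=0 -> substrate=2 bound=2 product=0
t=4: arr=2 -> substrate=2 bound=2 product=2
t=5: arr=3 -> substrate=5 bound=2 product=2
t=6: arr=3 -> substrate=8 bound=2 product=2
t=7: arr=1 -> substrate=7 bound=2 product=4
t=8: arr=3 -> substrate=10 bound=2 product=4
t=9: arr=0 -> substrate=10 bound=2 product=4
t=10: arr=2 -> substrate=10 bound=2 product=6
t=11: arr=0 -> substrate=10 bound=2 product=6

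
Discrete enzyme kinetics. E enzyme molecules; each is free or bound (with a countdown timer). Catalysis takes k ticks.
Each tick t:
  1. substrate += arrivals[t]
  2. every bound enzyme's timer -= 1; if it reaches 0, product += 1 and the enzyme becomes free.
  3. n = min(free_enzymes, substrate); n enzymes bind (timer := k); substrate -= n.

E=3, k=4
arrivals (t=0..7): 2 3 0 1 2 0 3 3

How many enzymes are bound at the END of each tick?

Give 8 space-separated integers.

Answer: 2 3 3 3 3 3 3 3

Derivation:
t=0: arr=2 -> substrate=0 bound=2 product=0
t=1: arr=3 -> substrate=2 bound=3 product=0
t=2: arr=0 -> substrate=2 bound=3 product=0
t=3: arr=1 -> substrate=3 bound=3 product=0
t=4: arr=2 -> substrate=3 bound=3 product=2
t=5: arr=0 -> substrate=2 bound=3 product=3
t=6: arr=3 -> substrate=5 bound=3 product=3
t=7: arr=3 -> substrate=8 bound=3 product=3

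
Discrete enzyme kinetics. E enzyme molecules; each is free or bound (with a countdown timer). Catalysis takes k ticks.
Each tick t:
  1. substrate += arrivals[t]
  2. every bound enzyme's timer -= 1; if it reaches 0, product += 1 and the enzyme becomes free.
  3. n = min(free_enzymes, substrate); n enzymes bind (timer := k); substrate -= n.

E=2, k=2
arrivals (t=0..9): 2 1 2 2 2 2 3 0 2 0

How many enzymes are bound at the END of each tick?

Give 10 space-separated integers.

Answer: 2 2 2 2 2 2 2 2 2 2

Derivation:
t=0: arr=2 -> substrate=0 bound=2 product=0
t=1: arr=1 -> substrate=1 bound=2 product=0
t=2: arr=2 -> substrate=1 bound=2 product=2
t=3: arr=2 -> substrate=3 bound=2 product=2
t=4: arr=2 -> substrate=3 bound=2 product=4
t=5: arr=2 -> substrate=5 bound=2 product=4
t=6: arr=3 -> substrate=6 bound=2 product=6
t=7: arr=0 -> substrate=6 bound=2 product=6
t=8: arr=2 -> substrate=6 bound=2 product=8
t=9: arr=0 -> substrate=6 bound=2 product=8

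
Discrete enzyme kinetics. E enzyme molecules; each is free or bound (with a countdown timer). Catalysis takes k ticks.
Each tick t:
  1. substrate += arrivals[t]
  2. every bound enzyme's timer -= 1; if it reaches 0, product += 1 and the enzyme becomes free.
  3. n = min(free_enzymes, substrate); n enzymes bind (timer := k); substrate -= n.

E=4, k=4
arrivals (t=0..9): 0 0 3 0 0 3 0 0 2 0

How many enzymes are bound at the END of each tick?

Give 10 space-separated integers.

Answer: 0 0 3 3 3 4 3 3 4 4

Derivation:
t=0: arr=0 -> substrate=0 bound=0 product=0
t=1: arr=0 -> substrate=0 bound=0 product=0
t=2: arr=3 -> substrate=0 bound=3 product=0
t=3: arr=0 -> substrate=0 bound=3 product=0
t=4: arr=0 -> substrate=0 bound=3 product=0
t=5: arr=3 -> substrate=2 bound=4 product=0
t=6: arr=0 -> substrate=0 bound=3 product=3
t=7: arr=0 -> substrate=0 bound=3 product=3
t=8: arr=2 -> substrate=1 bound=4 product=3
t=9: arr=0 -> substrate=0 bound=4 product=4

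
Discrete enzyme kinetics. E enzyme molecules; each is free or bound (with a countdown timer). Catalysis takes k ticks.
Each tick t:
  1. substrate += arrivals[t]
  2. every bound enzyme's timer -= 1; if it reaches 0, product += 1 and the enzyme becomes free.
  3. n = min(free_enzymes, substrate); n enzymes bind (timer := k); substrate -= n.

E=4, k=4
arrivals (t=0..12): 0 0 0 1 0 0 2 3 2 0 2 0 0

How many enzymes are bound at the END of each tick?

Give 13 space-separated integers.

t=0: arr=0 -> substrate=0 bound=0 product=0
t=1: arr=0 -> substrate=0 bound=0 product=0
t=2: arr=0 -> substrate=0 bound=0 product=0
t=3: arr=1 -> substrate=0 bound=1 product=0
t=4: arr=0 -> substrate=0 bound=1 product=0
t=5: arr=0 -> substrate=0 bound=1 product=0
t=6: arr=2 -> substrate=0 bound=3 product=0
t=7: arr=3 -> substrate=1 bound=4 product=1
t=8: arr=2 -> substrate=3 bound=4 product=1
t=9: arr=0 -> substrate=3 bound=4 product=1
t=10: arr=2 -> substrate=3 bound=4 product=3
t=11: arr=0 -> substrate=1 bound=4 product=5
t=12: arr=0 -> substrate=1 bound=4 product=5

Answer: 0 0 0 1 1 1 3 4 4 4 4 4 4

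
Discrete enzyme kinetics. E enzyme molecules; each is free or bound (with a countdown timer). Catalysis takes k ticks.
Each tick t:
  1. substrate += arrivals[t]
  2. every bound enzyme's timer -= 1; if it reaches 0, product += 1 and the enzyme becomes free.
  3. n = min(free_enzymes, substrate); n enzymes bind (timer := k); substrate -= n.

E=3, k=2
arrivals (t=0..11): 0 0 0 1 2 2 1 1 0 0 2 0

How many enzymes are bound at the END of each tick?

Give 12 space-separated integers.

t=0: arr=0 -> substrate=0 bound=0 product=0
t=1: arr=0 -> substrate=0 bound=0 product=0
t=2: arr=0 -> substrate=0 bound=0 product=0
t=3: arr=1 -> substrate=0 bound=1 product=0
t=4: arr=2 -> substrate=0 bound=3 product=0
t=5: arr=2 -> substrate=1 bound=3 product=1
t=6: arr=1 -> substrate=0 bound=3 product=3
t=7: arr=1 -> substrate=0 bound=3 product=4
t=8: arr=0 -> substrate=0 bound=1 product=6
t=9: arr=0 -> substrate=0 bound=0 product=7
t=10: arr=2 -> substrate=0 bound=2 product=7
t=11: arr=0 -> substrate=0 bound=2 product=7

Answer: 0 0 0 1 3 3 3 3 1 0 2 2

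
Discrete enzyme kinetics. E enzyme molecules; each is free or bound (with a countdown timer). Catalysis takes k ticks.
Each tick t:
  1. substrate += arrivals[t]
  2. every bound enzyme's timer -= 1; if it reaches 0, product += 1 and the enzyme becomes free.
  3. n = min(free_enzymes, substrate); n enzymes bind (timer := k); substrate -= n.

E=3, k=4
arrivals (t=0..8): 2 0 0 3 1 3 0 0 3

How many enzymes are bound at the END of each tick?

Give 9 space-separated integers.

t=0: arr=2 -> substrate=0 bound=2 product=0
t=1: arr=0 -> substrate=0 bound=2 product=0
t=2: arr=0 -> substrate=0 bound=2 product=0
t=3: arr=3 -> substrate=2 bound=3 product=0
t=4: arr=1 -> substrate=1 bound=3 product=2
t=5: arr=3 -> substrate=4 bound=3 product=2
t=6: arr=0 -> substrate=4 bound=3 product=2
t=7: arr=0 -> substrate=3 bound=3 product=3
t=8: arr=3 -> substrate=4 bound=3 product=5

Answer: 2 2 2 3 3 3 3 3 3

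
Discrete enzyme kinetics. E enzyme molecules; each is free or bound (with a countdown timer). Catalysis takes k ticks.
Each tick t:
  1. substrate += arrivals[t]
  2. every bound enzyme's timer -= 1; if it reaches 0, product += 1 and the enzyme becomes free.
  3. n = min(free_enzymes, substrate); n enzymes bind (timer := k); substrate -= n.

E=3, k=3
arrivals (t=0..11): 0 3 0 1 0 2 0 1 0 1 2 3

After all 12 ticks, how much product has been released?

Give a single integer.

t=0: arr=0 -> substrate=0 bound=0 product=0
t=1: arr=3 -> substrate=0 bound=3 product=0
t=2: arr=0 -> substrate=0 bound=3 product=0
t=3: arr=1 -> substrate=1 bound=3 product=0
t=4: arr=0 -> substrate=0 bound=1 product=3
t=5: arr=2 -> substrate=0 bound=3 product=3
t=6: arr=0 -> substrate=0 bound=3 product=3
t=7: arr=1 -> substrate=0 bound=3 product=4
t=8: arr=0 -> substrate=0 bound=1 product=6
t=9: arr=1 -> substrate=0 bound=2 product=6
t=10: arr=2 -> substrate=0 bound=3 product=7
t=11: arr=3 -> substrate=3 bound=3 product=7

Answer: 7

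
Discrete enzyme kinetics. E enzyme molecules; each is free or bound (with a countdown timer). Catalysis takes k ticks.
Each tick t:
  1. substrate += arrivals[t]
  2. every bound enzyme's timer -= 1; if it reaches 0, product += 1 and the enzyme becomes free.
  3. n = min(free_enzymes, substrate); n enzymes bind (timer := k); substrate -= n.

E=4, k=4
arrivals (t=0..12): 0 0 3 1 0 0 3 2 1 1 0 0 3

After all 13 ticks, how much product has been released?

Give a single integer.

t=0: arr=0 -> substrate=0 bound=0 product=0
t=1: arr=0 -> substrate=0 bound=0 product=0
t=2: arr=3 -> substrate=0 bound=3 product=0
t=3: arr=1 -> substrate=0 bound=4 product=0
t=4: arr=0 -> substrate=0 bound=4 product=0
t=5: arr=0 -> substrate=0 bound=4 product=0
t=6: arr=3 -> substrate=0 bound=4 product=3
t=7: arr=2 -> substrate=1 bound=4 product=4
t=8: arr=1 -> substrate=2 bound=4 product=4
t=9: arr=1 -> substrate=3 bound=4 product=4
t=10: arr=0 -> substrate=0 bound=4 product=7
t=11: arr=0 -> substrate=0 bound=3 product=8
t=12: arr=3 -> substrate=2 bound=4 product=8

Answer: 8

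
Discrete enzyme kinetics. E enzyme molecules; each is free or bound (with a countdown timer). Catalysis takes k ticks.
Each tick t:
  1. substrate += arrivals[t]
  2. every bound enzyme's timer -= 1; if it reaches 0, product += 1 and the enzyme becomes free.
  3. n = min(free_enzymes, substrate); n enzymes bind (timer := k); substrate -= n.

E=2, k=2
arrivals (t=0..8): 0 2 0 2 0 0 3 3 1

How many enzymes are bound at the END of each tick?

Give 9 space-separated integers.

Answer: 0 2 2 2 2 0 2 2 2

Derivation:
t=0: arr=0 -> substrate=0 bound=0 product=0
t=1: arr=2 -> substrate=0 bound=2 product=0
t=2: arr=0 -> substrate=0 bound=2 product=0
t=3: arr=2 -> substrate=0 bound=2 product=2
t=4: arr=0 -> substrate=0 bound=2 product=2
t=5: arr=0 -> substrate=0 bound=0 product=4
t=6: arr=3 -> substrate=1 bound=2 product=4
t=7: arr=3 -> substrate=4 bound=2 product=4
t=8: arr=1 -> substrate=3 bound=2 product=6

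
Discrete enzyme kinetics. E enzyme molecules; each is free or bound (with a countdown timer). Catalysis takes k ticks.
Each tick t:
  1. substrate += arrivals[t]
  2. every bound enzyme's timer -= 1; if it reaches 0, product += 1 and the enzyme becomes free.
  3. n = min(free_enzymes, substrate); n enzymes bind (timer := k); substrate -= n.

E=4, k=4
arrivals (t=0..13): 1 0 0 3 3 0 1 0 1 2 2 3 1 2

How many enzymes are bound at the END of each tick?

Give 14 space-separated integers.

t=0: arr=1 -> substrate=0 bound=1 product=0
t=1: arr=0 -> substrate=0 bound=1 product=0
t=2: arr=0 -> substrate=0 bound=1 product=0
t=3: arr=3 -> substrate=0 bound=4 product=0
t=4: arr=3 -> substrate=2 bound=4 product=1
t=5: arr=0 -> substrate=2 bound=4 product=1
t=6: arr=1 -> substrate=3 bound=4 product=1
t=7: arr=0 -> substrate=0 bound=4 product=4
t=8: arr=1 -> substrate=0 bound=4 product=5
t=9: arr=2 -> substrate=2 bound=4 product=5
t=10: arr=2 -> substrate=4 bound=4 product=5
t=11: arr=3 -> substrate=4 bound=4 product=8
t=12: arr=1 -> substrate=4 bound=4 product=9
t=13: arr=2 -> substrate=6 bound=4 product=9

Answer: 1 1 1 4 4 4 4 4 4 4 4 4 4 4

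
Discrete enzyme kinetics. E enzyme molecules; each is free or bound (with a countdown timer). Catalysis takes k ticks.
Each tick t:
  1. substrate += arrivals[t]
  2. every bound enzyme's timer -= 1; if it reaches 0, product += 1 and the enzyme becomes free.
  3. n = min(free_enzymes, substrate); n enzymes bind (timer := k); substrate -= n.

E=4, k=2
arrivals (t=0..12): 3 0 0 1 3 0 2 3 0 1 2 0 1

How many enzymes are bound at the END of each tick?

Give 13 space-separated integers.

Answer: 3 3 0 1 4 3 2 4 3 2 3 2 1

Derivation:
t=0: arr=3 -> substrate=0 bound=3 product=0
t=1: arr=0 -> substrate=0 bound=3 product=0
t=2: arr=0 -> substrate=0 bound=0 product=3
t=3: arr=1 -> substrate=0 bound=1 product=3
t=4: arr=3 -> substrate=0 bound=4 product=3
t=5: arr=0 -> substrate=0 bound=3 product=4
t=6: arr=2 -> substrate=0 bound=2 product=7
t=7: arr=3 -> substrate=1 bound=4 product=7
t=8: arr=0 -> substrate=0 bound=3 product=9
t=9: arr=1 -> substrate=0 bound=2 product=11
t=10: arr=2 -> substrate=0 bound=3 product=12
t=11: arr=0 -> substrate=0 bound=2 product=13
t=12: arr=1 -> substrate=0 bound=1 product=15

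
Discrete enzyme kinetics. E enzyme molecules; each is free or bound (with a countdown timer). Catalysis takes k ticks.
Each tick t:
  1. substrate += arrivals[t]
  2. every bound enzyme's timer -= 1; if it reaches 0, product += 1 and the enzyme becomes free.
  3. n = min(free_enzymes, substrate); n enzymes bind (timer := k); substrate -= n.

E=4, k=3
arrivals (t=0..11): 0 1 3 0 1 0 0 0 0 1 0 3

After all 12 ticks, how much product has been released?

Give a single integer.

Answer: 5

Derivation:
t=0: arr=0 -> substrate=0 bound=0 product=0
t=1: arr=1 -> substrate=0 bound=1 product=0
t=2: arr=3 -> substrate=0 bound=4 product=0
t=3: arr=0 -> substrate=0 bound=4 product=0
t=4: arr=1 -> substrate=0 bound=4 product=1
t=5: arr=0 -> substrate=0 bound=1 product=4
t=6: arr=0 -> substrate=0 bound=1 product=4
t=7: arr=0 -> substrate=0 bound=0 product=5
t=8: arr=0 -> substrate=0 bound=0 product=5
t=9: arr=1 -> substrate=0 bound=1 product=5
t=10: arr=0 -> substrate=0 bound=1 product=5
t=11: arr=3 -> substrate=0 bound=4 product=5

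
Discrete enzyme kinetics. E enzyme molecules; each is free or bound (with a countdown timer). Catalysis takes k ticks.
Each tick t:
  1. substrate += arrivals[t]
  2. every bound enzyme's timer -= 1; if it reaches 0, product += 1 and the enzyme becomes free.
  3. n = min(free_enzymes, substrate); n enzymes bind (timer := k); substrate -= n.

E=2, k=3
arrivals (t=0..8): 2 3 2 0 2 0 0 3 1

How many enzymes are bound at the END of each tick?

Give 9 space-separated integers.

t=0: arr=2 -> substrate=0 bound=2 product=0
t=1: arr=3 -> substrate=3 bound=2 product=0
t=2: arr=2 -> substrate=5 bound=2 product=0
t=3: arr=0 -> substrate=3 bound=2 product=2
t=4: arr=2 -> substrate=5 bound=2 product=2
t=5: arr=0 -> substrate=5 bound=2 product=2
t=6: arr=0 -> substrate=3 bound=2 product=4
t=7: arr=3 -> substrate=6 bound=2 product=4
t=8: arr=1 -> substrate=7 bound=2 product=4

Answer: 2 2 2 2 2 2 2 2 2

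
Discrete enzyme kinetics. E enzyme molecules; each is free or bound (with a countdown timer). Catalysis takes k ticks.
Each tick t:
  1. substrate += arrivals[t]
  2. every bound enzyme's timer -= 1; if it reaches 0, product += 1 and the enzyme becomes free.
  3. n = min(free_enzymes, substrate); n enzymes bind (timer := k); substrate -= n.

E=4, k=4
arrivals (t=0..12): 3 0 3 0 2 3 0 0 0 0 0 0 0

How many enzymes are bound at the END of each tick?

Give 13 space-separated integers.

Answer: 3 3 4 4 4 4 4 4 4 4 3 3 0

Derivation:
t=0: arr=3 -> substrate=0 bound=3 product=0
t=1: arr=0 -> substrate=0 bound=3 product=0
t=2: arr=3 -> substrate=2 bound=4 product=0
t=3: arr=0 -> substrate=2 bound=4 product=0
t=4: arr=2 -> substrate=1 bound=4 product=3
t=5: arr=3 -> substrate=4 bound=4 product=3
t=6: arr=0 -> substrate=3 bound=4 product=4
t=7: arr=0 -> substrate=3 bound=4 product=4
t=8: arr=0 -> substrate=0 bound=4 product=7
t=9: arr=0 -> substrate=0 bound=4 product=7
t=10: arr=0 -> substrate=0 bound=3 product=8
t=11: arr=0 -> substrate=0 bound=3 product=8
t=12: arr=0 -> substrate=0 bound=0 product=11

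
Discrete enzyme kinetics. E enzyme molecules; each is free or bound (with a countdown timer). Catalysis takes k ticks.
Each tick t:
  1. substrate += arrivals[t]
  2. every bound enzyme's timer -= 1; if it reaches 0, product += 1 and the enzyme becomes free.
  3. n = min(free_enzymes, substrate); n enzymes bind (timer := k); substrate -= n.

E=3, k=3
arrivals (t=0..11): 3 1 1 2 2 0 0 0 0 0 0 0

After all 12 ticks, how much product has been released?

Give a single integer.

t=0: arr=3 -> substrate=0 bound=3 product=0
t=1: arr=1 -> substrate=1 bound=3 product=0
t=2: arr=1 -> substrate=2 bound=3 product=0
t=3: arr=2 -> substrate=1 bound=3 product=3
t=4: arr=2 -> substrate=3 bound=3 product=3
t=5: arr=0 -> substrate=3 bound=3 product=3
t=6: arr=0 -> substrate=0 bound=3 product=6
t=7: arr=0 -> substrate=0 bound=3 product=6
t=8: arr=0 -> substrate=0 bound=3 product=6
t=9: arr=0 -> substrate=0 bound=0 product=9
t=10: arr=0 -> substrate=0 bound=0 product=9
t=11: arr=0 -> substrate=0 bound=0 product=9

Answer: 9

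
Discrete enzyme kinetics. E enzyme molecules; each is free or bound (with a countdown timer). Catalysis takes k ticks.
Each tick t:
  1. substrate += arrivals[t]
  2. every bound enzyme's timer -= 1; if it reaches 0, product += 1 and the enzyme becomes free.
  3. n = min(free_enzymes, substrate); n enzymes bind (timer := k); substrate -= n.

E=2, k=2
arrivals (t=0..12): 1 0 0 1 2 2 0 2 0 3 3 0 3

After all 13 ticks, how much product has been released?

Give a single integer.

t=0: arr=1 -> substrate=0 bound=1 product=0
t=1: arr=0 -> substrate=0 bound=1 product=0
t=2: arr=0 -> substrate=0 bound=0 product=1
t=3: arr=1 -> substrate=0 bound=1 product=1
t=4: arr=2 -> substrate=1 bound=2 product=1
t=5: arr=2 -> substrate=2 bound=2 product=2
t=6: arr=0 -> substrate=1 bound=2 product=3
t=7: arr=2 -> substrate=2 bound=2 product=4
t=8: arr=0 -> substrate=1 bound=2 product=5
t=9: arr=3 -> substrate=3 bound=2 product=6
t=10: arr=3 -> substrate=5 bound=2 product=7
t=11: arr=0 -> substrate=4 bound=2 product=8
t=12: arr=3 -> substrate=6 bound=2 product=9

Answer: 9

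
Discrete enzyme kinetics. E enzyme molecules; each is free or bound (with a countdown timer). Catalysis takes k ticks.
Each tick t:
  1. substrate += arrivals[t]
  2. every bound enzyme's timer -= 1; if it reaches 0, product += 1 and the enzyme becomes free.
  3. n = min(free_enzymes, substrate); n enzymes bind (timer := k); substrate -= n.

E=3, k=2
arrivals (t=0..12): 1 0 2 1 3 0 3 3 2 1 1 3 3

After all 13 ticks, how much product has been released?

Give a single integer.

t=0: arr=1 -> substrate=0 bound=1 product=0
t=1: arr=0 -> substrate=0 bound=1 product=0
t=2: arr=2 -> substrate=0 bound=2 product=1
t=3: arr=1 -> substrate=0 bound=3 product=1
t=4: arr=3 -> substrate=1 bound=3 product=3
t=5: arr=0 -> substrate=0 bound=3 product=4
t=6: arr=3 -> substrate=1 bound=3 product=6
t=7: arr=3 -> substrate=3 bound=3 product=7
t=8: arr=2 -> substrate=3 bound=3 product=9
t=9: arr=1 -> substrate=3 bound=3 product=10
t=10: arr=1 -> substrate=2 bound=3 product=12
t=11: arr=3 -> substrate=4 bound=3 product=13
t=12: arr=3 -> substrate=5 bound=3 product=15

Answer: 15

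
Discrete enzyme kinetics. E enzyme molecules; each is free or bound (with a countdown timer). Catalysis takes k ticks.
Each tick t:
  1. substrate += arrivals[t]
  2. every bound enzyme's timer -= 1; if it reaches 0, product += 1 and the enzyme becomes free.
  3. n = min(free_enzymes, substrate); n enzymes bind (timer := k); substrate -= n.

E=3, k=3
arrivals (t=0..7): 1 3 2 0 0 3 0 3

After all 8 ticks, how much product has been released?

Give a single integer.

Answer: 6

Derivation:
t=0: arr=1 -> substrate=0 bound=1 product=0
t=1: arr=3 -> substrate=1 bound=3 product=0
t=2: arr=2 -> substrate=3 bound=3 product=0
t=3: arr=0 -> substrate=2 bound=3 product=1
t=4: arr=0 -> substrate=0 bound=3 product=3
t=5: arr=3 -> substrate=3 bound=3 product=3
t=6: arr=0 -> substrate=2 bound=3 product=4
t=7: arr=3 -> substrate=3 bound=3 product=6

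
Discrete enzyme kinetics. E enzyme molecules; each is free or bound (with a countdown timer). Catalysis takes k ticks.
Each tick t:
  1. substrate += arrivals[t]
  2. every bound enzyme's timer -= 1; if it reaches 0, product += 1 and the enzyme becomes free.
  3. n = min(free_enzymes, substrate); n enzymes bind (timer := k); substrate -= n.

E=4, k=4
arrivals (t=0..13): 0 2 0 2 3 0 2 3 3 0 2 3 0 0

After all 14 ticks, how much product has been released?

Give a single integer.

t=0: arr=0 -> substrate=0 bound=0 product=0
t=1: arr=2 -> substrate=0 bound=2 product=0
t=2: arr=0 -> substrate=0 bound=2 product=0
t=3: arr=2 -> substrate=0 bound=4 product=0
t=4: arr=3 -> substrate=3 bound=4 product=0
t=5: arr=0 -> substrate=1 bound=4 product=2
t=6: arr=2 -> substrate=3 bound=4 product=2
t=7: arr=3 -> substrate=4 bound=4 product=4
t=8: arr=3 -> substrate=7 bound=4 product=4
t=9: arr=0 -> substrate=5 bound=4 product=6
t=10: arr=2 -> substrate=7 bound=4 product=6
t=11: arr=3 -> substrate=8 bound=4 product=8
t=12: arr=0 -> substrate=8 bound=4 product=8
t=13: arr=0 -> substrate=6 bound=4 product=10

Answer: 10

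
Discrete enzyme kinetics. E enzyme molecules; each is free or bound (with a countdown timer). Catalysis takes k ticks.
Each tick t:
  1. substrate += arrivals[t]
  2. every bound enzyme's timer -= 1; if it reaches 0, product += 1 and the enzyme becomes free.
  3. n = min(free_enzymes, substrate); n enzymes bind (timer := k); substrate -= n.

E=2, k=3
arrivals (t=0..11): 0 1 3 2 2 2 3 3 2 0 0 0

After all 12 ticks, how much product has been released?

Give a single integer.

t=0: arr=0 -> substrate=0 bound=0 product=0
t=1: arr=1 -> substrate=0 bound=1 product=0
t=2: arr=3 -> substrate=2 bound=2 product=0
t=3: arr=2 -> substrate=4 bound=2 product=0
t=4: arr=2 -> substrate=5 bound=2 product=1
t=5: arr=2 -> substrate=6 bound=2 product=2
t=6: arr=3 -> substrate=9 bound=2 product=2
t=7: arr=3 -> substrate=11 bound=2 product=3
t=8: arr=2 -> substrate=12 bound=2 product=4
t=9: arr=0 -> substrate=12 bound=2 product=4
t=10: arr=0 -> substrate=11 bound=2 product=5
t=11: arr=0 -> substrate=10 bound=2 product=6

Answer: 6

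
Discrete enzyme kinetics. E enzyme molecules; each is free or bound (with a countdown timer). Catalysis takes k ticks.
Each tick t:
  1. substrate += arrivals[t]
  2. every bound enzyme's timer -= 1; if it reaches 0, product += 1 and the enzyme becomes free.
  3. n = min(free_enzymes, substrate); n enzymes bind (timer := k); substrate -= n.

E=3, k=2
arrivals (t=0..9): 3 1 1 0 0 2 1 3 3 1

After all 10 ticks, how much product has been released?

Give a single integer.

t=0: arr=3 -> substrate=0 bound=3 product=0
t=1: arr=1 -> substrate=1 bound=3 product=0
t=2: arr=1 -> substrate=0 bound=2 product=3
t=3: arr=0 -> substrate=0 bound=2 product=3
t=4: arr=0 -> substrate=0 bound=0 product=5
t=5: arr=2 -> substrate=0 bound=2 product=5
t=6: arr=1 -> substrate=0 bound=3 product=5
t=7: arr=3 -> substrate=1 bound=3 product=7
t=8: arr=3 -> substrate=3 bound=3 product=8
t=9: arr=1 -> substrate=2 bound=3 product=10

Answer: 10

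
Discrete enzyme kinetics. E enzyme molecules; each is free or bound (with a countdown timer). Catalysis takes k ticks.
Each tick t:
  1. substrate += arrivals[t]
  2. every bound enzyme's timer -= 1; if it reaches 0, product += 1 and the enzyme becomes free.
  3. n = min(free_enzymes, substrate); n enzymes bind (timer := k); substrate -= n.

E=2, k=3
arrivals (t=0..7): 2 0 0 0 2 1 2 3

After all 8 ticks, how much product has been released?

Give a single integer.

t=0: arr=2 -> substrate=0 bound=2 product=0
t=1: arr=0 -> substrate=0 bound=2 product=0
t=2: arr=0 -> substrate=0 bound=2 product=0
t=3: arr=0 -> substrate=0 bound=0 product=2
t=4: arr=2 -> substrate=0 bound=2 product=2
t=5: arr=1 -> substrate=1 bound=2 product=2
t=6: arr=2 -> substrate=3 bound=2 product=2
t=7: arr=3 -> substrate=4 bound=2 product=4

Answer: 4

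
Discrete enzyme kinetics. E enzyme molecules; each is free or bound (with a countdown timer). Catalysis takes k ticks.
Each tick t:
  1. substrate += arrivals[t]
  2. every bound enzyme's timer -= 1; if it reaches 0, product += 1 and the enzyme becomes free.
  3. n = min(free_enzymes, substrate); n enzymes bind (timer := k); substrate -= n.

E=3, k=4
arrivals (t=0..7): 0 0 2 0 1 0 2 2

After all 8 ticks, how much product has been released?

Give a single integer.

Answer: 2

Derivation:
t=0: arr=0 -> substrate=0 bound=0 product=0
t=1: arr=0 -> substrate=0 bound=0 product=0
t=2: arr=2 -> substrate=0 bound=2 product=0
t=3: arr=0 -> substrate=0 bound=2 product=0
t=4: arr=1 -> substrate=0 bound=3 product=0
t=5: arr=0 -> substrate=0 bound=3 product=0
t=6: arr=2 -> substrate=0 bound=3 product=2
t=7: arr=2 -> substrate=2 bound=3 product=2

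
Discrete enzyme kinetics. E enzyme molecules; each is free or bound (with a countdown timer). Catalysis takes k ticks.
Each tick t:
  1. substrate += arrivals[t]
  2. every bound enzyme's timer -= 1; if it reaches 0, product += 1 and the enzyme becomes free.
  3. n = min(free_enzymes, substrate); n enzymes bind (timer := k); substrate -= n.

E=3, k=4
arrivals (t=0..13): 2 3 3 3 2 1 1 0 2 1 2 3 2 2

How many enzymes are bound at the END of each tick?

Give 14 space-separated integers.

t=0: arr=2 -> substrate=0 bound=2 product=0
t=1: arr=3 -> substrate=2 bound=3 product=0
t=2: arr=3 -> substrate=5 bound=3 product=0
t=3: arr=3 -> substrate=8 bound=3 product=0
t=4: arr=2 -> substrate=8 bound=3 product=2
t=5: arr=1 -> substrate=8 bound=3 product=3
t=6: arr=1 -> substrate=9 bound=3 product=3
t=7: arr=0 -> substrate=9 bound=3 product=3
t=8: arr=2 -> substrate=9 bound=3 product=5
t=9: arr=1 -> substrate=9 bound=3 product=6
t=10: arr=2 -> substrate=11 bound=3 product=6
t=11: arr=3 -> substrate=14 bound=3 product=6
t=12: arr=2 -> substrate=14 bound=3 product=8
t=13: arr=2 -> substrate=15 bound=3 product=9

Answer: 2 3 3 3 3 3 3 3 3 3 3 3 3 3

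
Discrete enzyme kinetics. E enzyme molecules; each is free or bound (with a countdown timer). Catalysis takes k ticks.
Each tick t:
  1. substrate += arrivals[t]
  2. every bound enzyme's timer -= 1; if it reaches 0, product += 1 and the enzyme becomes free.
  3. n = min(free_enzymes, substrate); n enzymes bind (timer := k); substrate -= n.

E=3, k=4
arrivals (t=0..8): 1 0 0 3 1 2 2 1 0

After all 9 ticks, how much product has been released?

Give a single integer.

Answer: 4

Derivation:
t=0: arr=1 -> substrate=0 bound=1 product=0
t=1: arr=0 -> substrate=0 bound=1 product=0
t=2: arr=0 -> substrate=0 bound=1 product=0
t=3: arr=3 -> substrate=1 bound=3 product=0
t=4: arr=1 -> substrate=1 bound=3 product=1
t=5: arr=2 -> substrate=3 bound=3 product=1
t=6: arr=2 -> substrate=5 bound=3 product=1
t=7: arr=1 -> substrate=4 bound=3 product=3
t=8: arr=0 -> substrate=3 bound=3 product=4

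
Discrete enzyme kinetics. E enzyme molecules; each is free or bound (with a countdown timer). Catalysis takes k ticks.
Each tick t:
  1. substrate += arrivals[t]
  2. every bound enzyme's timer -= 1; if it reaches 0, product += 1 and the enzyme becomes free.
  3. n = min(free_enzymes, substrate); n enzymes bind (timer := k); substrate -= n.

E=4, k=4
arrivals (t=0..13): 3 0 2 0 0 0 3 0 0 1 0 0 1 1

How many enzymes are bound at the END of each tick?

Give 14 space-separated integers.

Answer: 3 3 4 4 2 2 4 4 3 4 1 1 2 2

Derivation:
t=0: arr=3 -> substrate=0 bound=3 product=0
t=1: arr=0 -> substrate=0 bound=3 product=0
t=2: arr=2 -> substrate=1 bound=4 product=0
t=3: arr=0 -> substrate=1 bound=4 product=0
t=4: arr=0 -> substrate=0 bound=2 product=3
t=5: arr=0 -> substrate=0 bound=2 product=3
t=6: arr=3 -> substrate=0 bound=4 product=4
t=7: arr=0 -> substrate=0 bound=4 product=4
t=8: arr=0 -> substrate=0 bound=3 product=5
t=9: arr=1 -> substrate=0 bound=4 product=5
t=10: arr=0 -> substrate=0 bound=1 product=8
t=11: arr=0 -> substrate=0 bound=1 product=8
t=12: arr=1 -> substrate=0 bound=2 product=8
t=13: arr=1 -> substrate=0 bound=2 product=9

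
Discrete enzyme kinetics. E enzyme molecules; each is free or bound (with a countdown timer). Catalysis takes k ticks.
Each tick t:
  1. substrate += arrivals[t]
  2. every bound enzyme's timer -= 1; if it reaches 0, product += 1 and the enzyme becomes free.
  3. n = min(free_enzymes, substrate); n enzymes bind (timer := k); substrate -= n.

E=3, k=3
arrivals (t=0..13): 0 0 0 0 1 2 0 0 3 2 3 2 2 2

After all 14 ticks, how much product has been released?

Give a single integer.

t=0: arr=0 -> substrate=0 bound=0 product=0
t=1: arr=0 -> substrate=0 bound=0 product=0
t=2: arr=0 -> substrate=0 bound=0 product=0
t=3: arr=0 -> substrate=0 bound=0 product=0
t=4: arr=1 -> substrate=0 bound=1 product=0
t=5: arr=2 -> substrate=0 bound=3 product=0
t=6: arr=0 -> substrate=0 bound=3 product=0
t=7: arr=0 -> substrate=0 bound=2 product=1
t=8: arr=3 -> substrate=0 bound=3 product=3
t=9: arr=2 -> substrate=2 bound=3 product=3
t=10: arr=3 -> substrate=5 bound=3 product=3
t=11: arr=2 -> substrate=4 bound=3 product=6
t=12: arr=2 -> substrate=6 bound=3 product=6
t=13: arr=2 -> substrate=8 bound=3 product=6

Answer: 6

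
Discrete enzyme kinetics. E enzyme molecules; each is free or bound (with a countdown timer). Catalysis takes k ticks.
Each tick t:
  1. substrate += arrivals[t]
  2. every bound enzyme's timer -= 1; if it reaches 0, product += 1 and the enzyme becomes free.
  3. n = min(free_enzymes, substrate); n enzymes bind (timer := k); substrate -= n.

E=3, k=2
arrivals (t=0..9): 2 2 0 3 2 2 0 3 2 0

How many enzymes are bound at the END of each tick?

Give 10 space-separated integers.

Answer: 2 3 2 3 3 3 3 3 3 3

Derivation:
t=0: arr=2 -> substrate=0 bound=2 product=0
t=1: arr=2 -> substrate=1 bound=3 product=0
t=2: arr=0 -> substrate=0 bound=2 product=2
t=3: arr=3 -> substrate=1 bound=3 product=3
t=4: arr=2 -> substrate=2 bound=3 product=4
t=5: arr=2 -> substrate=2 bound=3 product=6
t=6: arr=0 -> substrate=1 bound=3 product=7
t=7: arr=3 -> substrate=2 bound=3 product=9
t=8: arr=2 -> substrate=3 bound=3 product=10
t=9: arr=0 -> substrate=1 bound=3 product=12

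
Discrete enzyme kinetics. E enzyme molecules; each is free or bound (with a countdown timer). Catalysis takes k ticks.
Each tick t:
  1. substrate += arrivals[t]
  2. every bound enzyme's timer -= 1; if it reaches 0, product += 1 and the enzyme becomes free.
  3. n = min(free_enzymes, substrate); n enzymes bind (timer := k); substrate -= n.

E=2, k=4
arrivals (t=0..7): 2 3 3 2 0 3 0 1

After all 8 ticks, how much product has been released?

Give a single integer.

Answer: 2

Derivation:
t=0: arr=2 -> substrate=0 bound=2 product=0
t=1: arr=3 -> substrate=3 bound=2 product=0
t=2: arr=3 -> substrate=6 bound=2 product=0
t=3: arr=2 -> substrate=8 bound=2 product=0
t=4: arr=0 -> substrate=6 bound=2 product=2
t=5: arr=3 -> substrate=9 bound=2 product=2
t=6: arr=0 -> substrate=9 bound=2 product=2
t=7: arr=1 -> substrate=10 bound=2 product=2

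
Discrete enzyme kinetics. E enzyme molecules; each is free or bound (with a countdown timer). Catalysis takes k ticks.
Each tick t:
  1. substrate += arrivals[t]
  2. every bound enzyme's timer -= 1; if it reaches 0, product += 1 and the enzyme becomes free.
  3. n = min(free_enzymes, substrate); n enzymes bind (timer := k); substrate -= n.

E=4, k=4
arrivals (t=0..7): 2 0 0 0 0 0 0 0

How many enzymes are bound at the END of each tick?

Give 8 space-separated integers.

Answer: 2 2 2 2 0 0 0 0

Derivation:
t=0: arr=2 -> substrate=0 bound=2 product=0
t=1: arr=0 -> substrate=0 bound=2 product=0
t=2: arr=0 -> substrate=0 bound=2 product=0
t=3: arr=0 -> substrate=0 bound=2 product=0
t=4: arr=0 -> substrate=0 bound=0 product=2
t=5: arr=0 -> substrate=0 bound=0 product=2
t=6: arr=0 -> substrate=0 bound=0 product=2
t=7: arr=0 -> substrate=0 bound=0 product=2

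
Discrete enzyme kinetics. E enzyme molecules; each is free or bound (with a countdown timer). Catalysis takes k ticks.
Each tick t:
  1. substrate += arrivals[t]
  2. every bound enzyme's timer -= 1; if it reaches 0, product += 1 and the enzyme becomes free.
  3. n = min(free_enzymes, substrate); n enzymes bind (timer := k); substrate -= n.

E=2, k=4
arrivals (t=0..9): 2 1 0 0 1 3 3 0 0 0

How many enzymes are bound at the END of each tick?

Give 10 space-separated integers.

Answer: 2 2 2 2 2 2 2 2 2 2

Derivation:
t=0: arr=2 -> substrate=0 bound=2 product=0
t=1: arr=1 -> substrate=1 bound=2 product=0
t=2: arr=0 -> substrate=1 bound=2 product=0
t=3: arr=0 -> substrate=1 bound=2 product=0
t=4: arr=1 -> substrate=0 bound=2 product=2
t=5: arr=3 -> substrate=3 bound=2 product=2
t=6: arr=3 -> substrate=6 bound=2 product=2
t=7: arr=0 -> substrate=6 bound=2 product=2
t=8: arr=0 -> substrate=4 bound=2 product=4
t=9: arr=0 -> substrate=4 bound=2 product=4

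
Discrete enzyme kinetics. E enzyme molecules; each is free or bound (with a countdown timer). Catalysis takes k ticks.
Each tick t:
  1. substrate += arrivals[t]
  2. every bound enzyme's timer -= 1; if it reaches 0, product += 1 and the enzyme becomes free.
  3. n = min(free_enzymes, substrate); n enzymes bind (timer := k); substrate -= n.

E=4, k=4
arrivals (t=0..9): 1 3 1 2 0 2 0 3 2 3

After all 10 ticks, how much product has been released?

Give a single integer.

Answer: 8

Derivation:
t=0: arr=1 -> substrate=0 bound=1 product=0
t=1: arr=3 -> substrate=0 bound=4 product=0
t=2: arr=1 -> substrate=1 bound=4 product=0
t=3: arr=2 -> substrate=3 bound=4 product=0
t=4: arr=0 -> substrate=2 bound=4 product=1
t=5: arr=2 -> substrate=1 bound=4 product=4
t=6: arr=0 -> substrate=1 bound=4 product=4
t=7: arr=3 -> substrate=4 bound=4 product=4
t=8: arr=2 -> substrate=5 bound=4 product=5
t=9: arr=3 -> substrate=5 bound=4 product=8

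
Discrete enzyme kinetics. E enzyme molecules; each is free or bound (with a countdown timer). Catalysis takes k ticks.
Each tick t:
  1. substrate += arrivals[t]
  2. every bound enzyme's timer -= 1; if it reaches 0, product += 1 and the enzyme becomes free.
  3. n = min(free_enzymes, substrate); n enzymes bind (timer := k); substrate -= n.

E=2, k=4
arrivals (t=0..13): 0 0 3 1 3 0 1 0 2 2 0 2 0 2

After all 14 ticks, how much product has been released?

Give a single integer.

t=0: arr=0 -> substrate=0 bound=0 product=0
t=1: arr=0 -> substrate=0 bound=0 product=0
t=2: arr=3 -> substrate=1 bound=2 product=0
t=3: arr=1 -> substrate=2 bound=2 product=0
t=4: arr=3 -> substrate=5 bound=2 product=0
t=5: arr=0 -> substrate=5 bound=2 product=0
t=6: arr=1 -> substrate=4 bound=2 product=2
t=7: arr=0 -> substrate=4 bound=2 product=2
t=8: arr=2 -> substrate=6 bound=2 product=2
t=9: arr=2 -> substrate=8 bound=2 product=2
t=10: arr=0 -> substrate=6 bound=2 product=4
t=11: arr=2 -> substrate=8 bound=2 product=4
t=12: arr=0 -> substrate=8 bound=2 product=4
t=13: arr=2 -> substrate=10 bound=2 product=4

Answer: 4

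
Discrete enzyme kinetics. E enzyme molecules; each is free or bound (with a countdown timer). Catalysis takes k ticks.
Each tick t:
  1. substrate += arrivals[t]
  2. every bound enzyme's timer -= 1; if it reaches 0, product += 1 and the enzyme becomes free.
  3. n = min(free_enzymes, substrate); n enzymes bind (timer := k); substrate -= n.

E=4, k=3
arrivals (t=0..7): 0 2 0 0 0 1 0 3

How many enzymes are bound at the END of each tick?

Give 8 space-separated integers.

t=0: arr=0 -> substrate=0 bound=0 product=0
t=1: arr=2 -> substrate=0 bound=2 product=0
t=2: arr=0 -> substrate=0 bound=2 product=0
t=3: arr=0 -> substrate=0 bound=2 product=0
t=4: arr=0 -> substrate=0 bound=0 product=2
t=5: arr=1 -> substrate=0 bound=1 product=2
t=6: arr=0 -> substrate=0 bound=1 product=2
t=7: arr=3 -> substrate=0 bound=4 product=2

Answer: 0 2 2 2 0 1 1 4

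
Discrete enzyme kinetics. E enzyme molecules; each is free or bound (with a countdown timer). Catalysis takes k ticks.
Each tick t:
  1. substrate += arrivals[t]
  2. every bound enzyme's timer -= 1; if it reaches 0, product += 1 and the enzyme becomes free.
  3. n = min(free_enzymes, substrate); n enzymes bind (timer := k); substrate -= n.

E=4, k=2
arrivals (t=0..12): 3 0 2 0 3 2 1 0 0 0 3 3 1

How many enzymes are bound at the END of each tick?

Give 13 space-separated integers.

Answer: 3 3 2 2 3 4 3 2 0 0 3 4 4

Derivation:
t=0: arr=3 -> substrate=0 bound=3 product=0
t=1: arr=0 -> substrate=0 bound=3 product=0
t=2: arr=2 -> substrate=0 bound=2 product=3
t=3: arr=0 -> substrate=0 bound=2 product=3
t=4: arr=3 -> substrate=0 bound=3 product=5
t=5: arr=2 -> substrate=1 bound=4 product=5
t=6: arr=1 -> substrate=0 bound=3 product=8
t=7: arr=0 -> substrate=0 bound=2 product=9
t=8: arr=0 -> substrate=0 bound=0 product=11
t=9: arr=0 -> substrate=0 bound=0 product=11
t=10: arr=3 -> substrate=0 bound=3 product=11
t=11: arr=3 -> substrate=2 bound=4 product=11
t=12: arr=1 -> substrate=0 bound=4 product=14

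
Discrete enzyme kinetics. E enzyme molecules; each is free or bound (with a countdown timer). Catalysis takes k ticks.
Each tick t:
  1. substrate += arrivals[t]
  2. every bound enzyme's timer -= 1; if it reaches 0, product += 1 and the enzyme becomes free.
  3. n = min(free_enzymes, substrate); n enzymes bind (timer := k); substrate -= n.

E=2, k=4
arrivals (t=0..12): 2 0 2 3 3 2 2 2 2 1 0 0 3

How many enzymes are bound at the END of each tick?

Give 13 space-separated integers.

t=0: arr=2 -> substrate=0 bound=2 product=0
t=1: arr=0 -> substrate=0 bound=2 product=0
t=2: arr=2 -> substrate=2 bound=2 product=0
t=3: arr=3 -> substrate=5 bound=2 product=0
t=4: arr=3 -> substrate=6 bound=2 product=2
t=5: arr=2 -> substrate=8 bound=2 product=2
t=6: arr=2 -> substrate=10 bound=2 product=2
t=7: arr=2 -> substrate=12 bound=2 product=2
t=8: arr=2 -> substrate=12 bound=2 product=4
t=9: arr=1 -> substrate=13 bound=2 product=4
t=10: arr=0 -> substrate=13 bound=2 product=4
t=11: arr=0 -> substrate=13 bound=2 product=4
t=12: arr=3 -> substrate=14 bound=2 product=6

Answer: 2 2 2 2 2 2 2 2 2 2 2 2 2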